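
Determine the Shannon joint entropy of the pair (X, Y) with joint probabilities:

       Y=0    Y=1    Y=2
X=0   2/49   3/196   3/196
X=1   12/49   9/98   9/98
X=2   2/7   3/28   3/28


H(X,Y) = -Σ p(x,y) log₂ p(x,y)
  p(0,0)=2/49: -0.0408 × log₂(0.0408) = 0.1884
  p(0,1)=3/196: -0.0153 × log₂(0.0153) = 0.0923
  p(0,2)=3/196: -0.0153 × log₂(0.0153) = 0.0923
  p(1,0)=12/49: -0.2449 × log₂(0.2449) = 0.4971
  p(1,1)=9/98: -0.0918 × log₂(0.0918) = 0.3164
  p(1,2)=9/98: -0.0918 × log₂(0.0918) = 0.3164
  p(2,0)=2/7: -0.2857 × log₂(0.2857) = 0.5164
  p(2,1)=3/28: -0.1071 × log₂(0.1071) = 0.3453
  p(2,2)=3/28: -0.1071 × log₂(0.1071) = 0.3453
H(X,Y) = 2.7096 bits


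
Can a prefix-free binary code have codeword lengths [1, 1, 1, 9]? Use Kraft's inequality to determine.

Kraft inequality: Σ 2^(-l_i) ≤ 1 for prefix-free code
Calculating: 2^(-1) + 2^(-1) + 2^(-1) + 2^(-9)
= 0.5 + 0.5 + 0.5 + 0.001953125
= 1.5020
Since 1.5020 > 1, prefix-free code does not exist


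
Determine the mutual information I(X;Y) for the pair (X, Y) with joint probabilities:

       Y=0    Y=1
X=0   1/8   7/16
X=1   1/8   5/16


H(X) = 0.9887, H(Y) = 0.8113, H(X,Y) = 1.7962
I(X;Y) = H(X) + H(Y) - H(X,Y) = 0.0038 bits


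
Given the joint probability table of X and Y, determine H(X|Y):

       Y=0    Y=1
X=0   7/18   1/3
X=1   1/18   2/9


H(X|Y) = Σ_y p(y) H(X|Y=y)
  p(Y=0) = 4/9, H(X|Y=0) = 0.5436
  p(Y=1) = 5/9, H(X|Y=1) = 0.9710
H(X|Y) = 0.4444×0.5436 + 0.5556×0.9710 = 0.7810 bits


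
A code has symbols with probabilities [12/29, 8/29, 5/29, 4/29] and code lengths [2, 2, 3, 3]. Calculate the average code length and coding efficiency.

Average length L = Σ p_i × l_i = 2.3103 bits
Entropy H = 1.8708 bits
Efficiency η = H/L × 100% = 80.97%


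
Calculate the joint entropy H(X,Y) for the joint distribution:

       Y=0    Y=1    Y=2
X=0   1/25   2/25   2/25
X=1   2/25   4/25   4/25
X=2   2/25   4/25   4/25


H(X,Y) = -Σ p(x,y) log₂ p(x,y)
  p(0,0)=1/25: -0.0400 × log₂(0.0400) = 0.1858
  p(0,1)=2/25: -0.0800 × log₂(0.0800) = 0.2915
  p(0,2)=2/25: -0.0800 × log₂(0.0800) = 0.2915
  p(1,0)=2/25: -0.0800 × log₂(0.0800) = 0.2915
  p(1,1)=4/25: -0.1600 × log₂(0.1600) = 0.4230
  p(1,2)=4/25: -0.1600 × log₂(0.1600) = 0.4230
  p(2,0)=2/25: -0.0800 × log₂(0.0800) = 0.2915
  p(2,1)=4/25: -0.1600 × log₂(0.1600) = 0.4230
  p(2,2)=4/25: -0.1600 × log₂(0.1600) = 0.4230
H(X,Y) = 3.0439 bits


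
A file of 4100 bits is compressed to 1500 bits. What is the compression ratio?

Compression ratio = Original / Compressed
= 4100 / 1500 = 2.73:1


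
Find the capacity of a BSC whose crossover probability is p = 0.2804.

For BSC with error probability p:
C = 1 - H(p) where H(p) is binary entropy
H(0.2804) = -0.2804 × log₂(0.2804) - 0.7196 × log₂(0.7196)
H(p) = 0.8560
C = 1 - 0.8560 = 0.1440 bits/use


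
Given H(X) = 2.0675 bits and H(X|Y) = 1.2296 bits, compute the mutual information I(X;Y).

I(X;Y) = H(X) - H(X|Y)
I(X;Y) = 2.0675 - 1.2296 = 0.8379 bits


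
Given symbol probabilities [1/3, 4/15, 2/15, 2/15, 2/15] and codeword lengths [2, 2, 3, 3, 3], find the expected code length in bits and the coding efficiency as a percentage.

Average length L = Σ p_i × l_i = 2.4000 bits
Entropy H = 2.1996 bits
Efficiency η = H/L × 100% = 91.65%


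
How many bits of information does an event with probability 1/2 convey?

Information content I(x) = -log₂(p(x))
I = -log₂(1/2) = -log₂(0.5000)
I = 1.0000 bits


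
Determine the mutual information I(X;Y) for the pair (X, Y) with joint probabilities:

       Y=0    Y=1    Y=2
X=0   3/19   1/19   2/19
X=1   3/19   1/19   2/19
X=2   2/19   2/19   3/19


H(X) = 1.5810, H(Y) = 1.5294, H(X,Y) = 3.0761
I(X;Y) = H(X) + H(Y) - H(X,Y) = 0.0344 bits


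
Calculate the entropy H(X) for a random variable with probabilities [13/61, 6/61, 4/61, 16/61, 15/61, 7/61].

H(X) = -Σ p(x) log₂ p(x)
  -13/61 × log₂(13/61) = 0.4753
  -6/61 × log₂(6/61) = 0.3291
  -4/61 × log₂(4/61) = 0.2578
  -16/61 × log₂(16/61) = 0.5064
  -15/61 × log₂(15/61) = 0.4977
  -7/61 × log₂(7/61) = 0.3584
H(X) = 2.4247 bits


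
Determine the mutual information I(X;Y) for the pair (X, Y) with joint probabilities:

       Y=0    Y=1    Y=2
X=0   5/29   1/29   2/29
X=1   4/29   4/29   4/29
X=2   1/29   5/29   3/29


H(X) = 1.5632, H(Y) = 1.5832, H(X,Y) = 2.9968
I(X;Y) = H(X) + H(Y) - H(X,Y) = 0.1496 bits


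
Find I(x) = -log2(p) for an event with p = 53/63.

Information content I(x) = -log₂(p(x))
I = -log₂(53/63) = -log₂(0.8413)
I = 0.2494 bits


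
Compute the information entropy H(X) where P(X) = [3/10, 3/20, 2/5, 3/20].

H(X) = -Σ p(x) log₂ p(x)
  -3/10 × log₂(3/10) = 0.5211
  -3/20 × log₂(3/20) = 0.4105
  -2/5 × log₂(2/5) = 0.5288
  -3/20 × log₂(3/20) = 0.4105
H(X) = 1.8710 bits


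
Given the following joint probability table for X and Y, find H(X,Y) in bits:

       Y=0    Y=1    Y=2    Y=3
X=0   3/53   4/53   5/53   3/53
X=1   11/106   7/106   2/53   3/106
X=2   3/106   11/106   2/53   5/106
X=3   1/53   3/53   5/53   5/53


H(X,Y) = -Σ p(x,y) log₂ p(x,y)
  p(0,0)=3/53: -0.0566 × log₂(0.0566) = 0.2345
  p(0,1)=4/53: -0.0755 × log₂(0.0755) = 0.2814
  p(0,2)=5/53: -0.0943 × log₂(0.0943) = 0.3213
  p(0,3)=3/53: -0.0566 × log₂(0.0566) = 0.2345
  p(1,0)=11/106: -0.1038 × log₂(0.1038) = 0.3392
  p(1,1)=7/106: -0.0660 × log₂(0.0660) = 0.2589
  p(1,2)=2/53: -0.0377 × log₂(0.0377) = 0.1784
  p(1,3)=3/106: -0.0283 × log₂(0.0283) = 0.1456
  p(2,0)=3/106: -0.0283 × log₂(0.0283) = 0.1456
  p(2,1)=11/106: -0.1038 × log₂(0.1038) = 0.3392
  p(2,2)=2/53: -0.0377 × log₂(0.0377) = 0.1784
  p(2,3)=5/106: -0.0472 × log₂(0.0472) = 0.2078
  p(3,0)=1/53: -0.0189 × log₂(0.0189) = 0.1081
  p(3,1)=3/53: -0.0566 × log₂(0.0566) = 0.2345
  p(3,2)=5/53: -0.0943 × log₂(0.0943) = 0.3213
  p(3,3)=5/53: -0.0943 × log₂(0.0943) = 0.3213
H(X,Y) = 3.8499 bits


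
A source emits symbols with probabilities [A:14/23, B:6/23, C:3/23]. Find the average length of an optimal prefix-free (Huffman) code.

Huffman tree construction:
Combine smallest probabilities repeatedly
Resulting codes:
  A: 1 (length 1)
  B: 01 (length 2)
  C: 00 (length 2)
Average length = Σ p(s) × length(s) = 1.3913 bits


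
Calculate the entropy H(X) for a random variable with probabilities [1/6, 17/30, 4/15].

H(X) = -Σ p(x) log₂ p(x)
  -1/6 × log₂(1/6) = 0.4308
  -17/30 × log₂(17/30) = 0.4643
  -4/15 × log₂(4/15) = 0.5085
H(X) = 1.4037 bits


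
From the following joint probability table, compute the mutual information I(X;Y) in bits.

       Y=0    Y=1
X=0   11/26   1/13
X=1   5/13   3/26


H(X) = 1.0000, H(Y) = 0.7063, H(X,Y) = 1.6994
I(X;Y) = H(X) + H(Y) - H(X,Y) = 0.0069 bits


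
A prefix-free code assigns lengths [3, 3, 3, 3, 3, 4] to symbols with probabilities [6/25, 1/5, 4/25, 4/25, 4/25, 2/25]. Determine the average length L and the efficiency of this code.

Average length L = Σ p_i × l_i = 3.0800 bits
Entropy H = 2.5191 bits
Efficiency η = H/L × 100% = 81.79%


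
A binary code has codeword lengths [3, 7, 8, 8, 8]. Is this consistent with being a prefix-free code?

Kraft inequality: Σ 2^(-l_i) ≤ 1 for prefix-free code
Calculating: 2^(-3) + 2^(-7) + 2^(-8) + 2^(-8) + 2^(-8)
= 0.125 + 0.0078125 + 0.00390625 + 0.00390625 + 0.00390625
= 0.1445
Since 0.1445 ≤ 1, prefix-free code exists


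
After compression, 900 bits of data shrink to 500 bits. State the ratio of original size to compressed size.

Compression ratio = Original / Compressed
= 900 / 500 = 1.80:1


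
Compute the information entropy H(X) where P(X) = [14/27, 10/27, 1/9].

H(X) = -Σ p(x) log₂ p(x)
  -14/27 × log₂(14/27) = 0.4913
  -10/27 × log₂(10/27) = 0.5307
  -1/9 × log₂(1/9) = 0.3522
H(X) = 1.3743 bits


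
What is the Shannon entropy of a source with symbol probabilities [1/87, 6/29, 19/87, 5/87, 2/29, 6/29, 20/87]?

H(X) = -Σ p(x) log₂ p(x)
  -1/87 × log₂(1/87) = 0.0741
  -6/29 × log₂(6/29) = 0.4703
  -19/87 × log₂(19/87) = 0.4794
  -5/87 × log₂(5/87) = 0.2368
  -2/29 × log₂(2/29) = 0.2661
  -6/29 × log₂(6/29) = 0.4703
  -20/87 × log₂(20/87) = 0.4876
H(X) = 2.4845 bits


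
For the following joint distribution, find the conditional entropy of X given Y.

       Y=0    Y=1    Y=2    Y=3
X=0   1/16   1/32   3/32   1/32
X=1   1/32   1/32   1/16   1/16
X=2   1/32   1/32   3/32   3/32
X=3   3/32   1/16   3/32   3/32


H(X|Y) = Σ_y p(y) H(X|Y=y)
  p(Y=0) = 7/32, H(X|Y=0) = 1.8424
  p(Y=1) = 5/32, H(X|Y=1) = 1.9219
  p(Y=2) = 11/32, H(X|Y=2) = 1.9808
  p(Y=3) = 9/32, H(X|Y=3) = 1.8911
H(X|Y) = 0.2188×1.8424 + 0.1562×1.9219 + 0.3438×1.9808 + 0.2812×1.8911 = 1.9161 bits


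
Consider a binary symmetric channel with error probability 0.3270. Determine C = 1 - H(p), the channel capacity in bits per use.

For BSC with error probability p:
C = 1 - H(p) where H(p) is binary entropy
H(0.3270) = -0.3270 × log₂(0.3270) - 0.6730 × log₂(0.6730)
H(p) = 0.9118
C = 1 - 0.9118 = 0.0882 bits/use


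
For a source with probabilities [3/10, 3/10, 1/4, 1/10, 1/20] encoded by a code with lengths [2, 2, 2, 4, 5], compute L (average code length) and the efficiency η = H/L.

Average length L = Σ p_i × l_i = 2.3500 bits
Entropy H = 2.0905 bits
Efficiency η = H/L × 100% = 88.96%


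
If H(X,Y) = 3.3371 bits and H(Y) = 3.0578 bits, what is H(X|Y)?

Chain rule: H(X,Y) = H(X|Y) + H(Y)
H(X|Y) = H(X,Y) - H(Y) = 3.3371 - 3.0578 = 0.2793 bits


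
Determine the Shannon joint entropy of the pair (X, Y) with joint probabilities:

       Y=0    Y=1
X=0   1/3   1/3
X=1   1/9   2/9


H(X,Y) = -Σ p(x,y) log₂ p(x,y)
  p(0,0)=1/3: -0.3333 × log₂(0.3333) = 0.5283
  p(0,1)=1/3: -0.3333 × log₂(0.3333) = 0.5283
  p(1,0)=1/9: -0.1111 × log₂(0.1111) = 0.3522
  p(1,1)=2/9: -0.2222 × log₂(0.2222) = 0.4822
H(X,Y) = 1.8911 bits


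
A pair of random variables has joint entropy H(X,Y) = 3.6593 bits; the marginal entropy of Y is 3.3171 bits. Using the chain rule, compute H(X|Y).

Chain rule: H(X,Y) = H(X|Y) + H(Y)
H(X|Y) = H(X,Y) - H(Y) = 3.6593 - 3.3171 = 0.3422 bits


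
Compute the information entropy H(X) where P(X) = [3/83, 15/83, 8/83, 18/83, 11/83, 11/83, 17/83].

H(X) = -Σ p(x) log₂ p(x)
  -3/83 × log₂(3/83) = 0.1731
  -15/83 × log₂(15/83) = 0.4461
  -8/83 × log₂(8/83) = 0.3253
  -18/83 × log₂(18/83) = 0.4782
  -11/83 × log₂(11/83) = 0.3864
  -11/83 × log₂(11/83) = 0.3864
  -17/83 × log₂(17/83) = 0.4685
H(X) = 2.6641 bits


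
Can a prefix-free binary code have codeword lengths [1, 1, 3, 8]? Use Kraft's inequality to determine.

Kraft inequality: Σ 2^(-l_i) ≤ 1 for prefix-free code
Calculating: 2^(-1) + 2^(-1) + 2^(-3) + 2^(-8)
= 0.5 + 0.5 + 0.125 + 0.00390625
= 1.1289
Since 1.1289 > 1, prefix-free code does not exist


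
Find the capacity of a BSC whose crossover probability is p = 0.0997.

For BSC with error probability p:
C = 1 - H(p) where H(p) is binary entropy
H(0.0997) = -0.0997 × log₂(0.0997) - 0.9003 × log₂(0.9003)
H(p) = 0.4680
C = 1 - 0.4680 = 0.5320 bits/use


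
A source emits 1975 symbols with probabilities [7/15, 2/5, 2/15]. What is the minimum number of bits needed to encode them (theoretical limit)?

Entropy H = 1.4295 bits/symbol
Minimum bits = H × n = 1.4295 × 1975
= 2823.21 bits


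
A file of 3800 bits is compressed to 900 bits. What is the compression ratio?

Compression ratio = Original / Compressed
= 3800 / 900 = 4.22:1


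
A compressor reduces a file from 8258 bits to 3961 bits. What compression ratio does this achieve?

Compression ratio = Original / Compressed
= 8258 / 3961 = 2.08:1


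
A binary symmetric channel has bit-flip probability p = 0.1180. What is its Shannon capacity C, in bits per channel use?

For BSC with error probability p:
C = 1 - H(p) where H(p) is binary entropy
H(0.1180) = -0.1180 × log₂(0.1180) - 0.8820 × log₂(0.8820)
H(p) = 0.5236
C = 1 - 0.5236 = 0.4764 bits/use


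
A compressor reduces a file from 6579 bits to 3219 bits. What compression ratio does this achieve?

Compression ratio = Original / Compressed
= 6579 / 3219 = 2.04:1


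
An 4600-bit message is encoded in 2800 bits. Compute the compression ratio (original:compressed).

Compression ratio = Original / Compressed
= 4600 / 2800 = 1.64:1


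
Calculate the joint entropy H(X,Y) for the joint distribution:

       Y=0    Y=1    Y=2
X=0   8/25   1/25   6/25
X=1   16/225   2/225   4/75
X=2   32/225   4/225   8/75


H(X,Y) = -Σ p(x,y) log₂ p(x,y)
  p(0,0)=8/25: -0.3200 × log₂(0.3200) = 0.5260
  p(0,1)=1/25: -0.0400 × log₂(0.0400) = 0.1858
  p(0,2)=6/25: -0.2400 × log₂(0.2400) = 0.4941
  p(1,0)=16/225: -0.0711 × log₂(0.0711) = 0.2712
  p(1,1)=2/225: -0.0089 × log₂(0.0089) = 0.0606
  p(1,2)=4/75: -0.0533 × log₂(0.0533) = 0.2255
  p(2,0)=32/225: -0.1422 × log₂(0.1422) = 0.4002
  p(2,1)=4/225: -0.0178 × log₂(0.0178) = 0.1034
  p(2,2)=8/75: -0.1067 × log₂(0.1067) = 0.3444
H(X,Y) = 2.6112 bits


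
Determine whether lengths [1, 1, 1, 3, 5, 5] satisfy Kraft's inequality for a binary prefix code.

Kraft inequality: Σ 2^(-l_i) ≤ 1 for prefix-free code
Calculating: 2^(-1) + 2^(-1) + 2^(-1) + 2^(-3) + 2^(-5) + 2^(-5)
= 0.5 + 0.5 + 0.5 + 0.125 + 0.03125 + 0.03125
= 1.6875
Since 1.6875 > 1, prefix-free code does not exist


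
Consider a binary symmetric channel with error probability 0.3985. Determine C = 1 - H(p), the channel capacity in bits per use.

For BSC with error probability p:
C = 1 - H(p) where H(p) is binary entropy
H(0.3985) = -0.3985 × log₂(0.3985) - 0.6015 × log₂(0.6015)
H(p) = 0.9701
C = 1 - 0.9701 = 0.0299 bits/use


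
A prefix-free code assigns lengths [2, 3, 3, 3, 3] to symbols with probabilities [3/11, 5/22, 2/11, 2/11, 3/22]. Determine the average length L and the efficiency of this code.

Average length L = Σ p_i × l_i = 2.7273 bits
Entropy H = 2.2833 bits
Efficiency η = H/L × 100% = 83.72%


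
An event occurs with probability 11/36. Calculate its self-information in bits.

Information content I(x) = -log₂(p(x))
I = -log₂(11/36) = -log₂(0.3056)
I = 1.7105 bits


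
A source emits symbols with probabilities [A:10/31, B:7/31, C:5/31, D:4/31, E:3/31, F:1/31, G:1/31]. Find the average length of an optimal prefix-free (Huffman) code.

Huffman tree construction:
Combine smallest probabilities repeatedly
Resulting codes:
  A: 11 (length 2)
  B: 01 (length 2)
  C: 101 (length 3)
  D: 100 (length 3)
  E: 001 (length 3)
  F: 0000 (length 4)
  G: 0001 (length 4)
Average length = Σ p(s) × length(s) = 2.5161 bits


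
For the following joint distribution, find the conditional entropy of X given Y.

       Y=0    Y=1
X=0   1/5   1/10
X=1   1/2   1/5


H(X|Y) = Σ_y p(y) H(X|Y=y)
  p(Y=0) = 7/10, H(X|Y=0) = 0.8631
  p(Y=1) = 3/10, H(X|Y=1) = 0.9183
H(X|Y) = 0.7000×0.8631 + 0.3000×0.9183 = 0.8797 bits


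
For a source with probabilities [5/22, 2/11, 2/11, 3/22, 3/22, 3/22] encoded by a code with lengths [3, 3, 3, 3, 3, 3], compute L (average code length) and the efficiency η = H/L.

Average length L = Σ p_i × l_i = 3.0000 bits
Entropy H = 2.5561 bits
Efficiency η = H/L × 100% = 85.20%


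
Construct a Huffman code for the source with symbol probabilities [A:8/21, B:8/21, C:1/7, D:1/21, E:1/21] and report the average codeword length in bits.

Huffman tree construction:
Combine smallest probabilities repeatedly
Resulting codes:
  A: 11 (length 2)
  B: 0 (length 1)
  C: 101 (length 3)
  D: 1000 (length 4)
  E: 1001 (length 4)
Average length = Σ p(s) × length(s) = 1.9524 bits


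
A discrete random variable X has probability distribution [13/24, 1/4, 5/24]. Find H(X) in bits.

H(X) = -Σ p(x) log₂ p(x)
  -13/24 × log₂(13/24) = 0.4791
  -1/4 × log₂(1/4) = 0.5000
  -5/24 × log₂(5/24) = 0.4715
H(X) = 1.4506 bits


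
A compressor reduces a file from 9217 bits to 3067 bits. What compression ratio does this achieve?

Compression ratio = Original / Compressed
= 9217 / 3067 = 3.01:1


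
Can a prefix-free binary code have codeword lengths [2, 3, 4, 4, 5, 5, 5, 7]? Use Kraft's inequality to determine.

Kraft inequality: Σ 2^(-l_i) ≤ 1 for prefix-free code
Calculating: 2^(-2) + 2^(-3) + 2^(-4) + 2^(-4) + 2^(-5) + 2^(-5) + 2^(-5) + 2^(-7)
= 0.25 + 0.125 + 0.0625 + 0.0625 + 0.03125 + 0.03125 + 0.03125 + 0.0078125
= 0.6016
Since 0.6016 ≤ 1, prefix-free code exists


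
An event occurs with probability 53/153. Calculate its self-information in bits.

Information content I(x) = -log₂(p(x))
I = -log₂(53/153) = -log₂(0.3464)
I = 1.5295 bits


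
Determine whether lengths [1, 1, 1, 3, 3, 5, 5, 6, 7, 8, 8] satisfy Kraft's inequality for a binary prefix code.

Kraft inequality: Σ 2^(-l_i) ≤ 1 for prefix-free code
Calculating: 2^(-1) + 2^(-1) + 2^(-1) + 2^(-3) + 2^(-3) + 2^(-5) + 2^(-5) + 2^(-6) + 2^(-7) + 2^(-8) + 2^(-8)
= 0.5 + 0.5 + 0.5 + 0.125 + 0.125 + 0.03125 + 0.03125 + 0.015625 + 0.0078125 + 0.00390625 + 0.00390625
= 1.8438
Since 1.8438 > 1, prefix-free code does not exist


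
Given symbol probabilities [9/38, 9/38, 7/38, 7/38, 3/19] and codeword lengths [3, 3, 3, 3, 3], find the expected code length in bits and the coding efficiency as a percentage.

Average length L = Σ p_i × l_i = 3.0000 bits
Entropy H = 2.3039 bits
Efficiency η = H/L × 100% = 76.80%


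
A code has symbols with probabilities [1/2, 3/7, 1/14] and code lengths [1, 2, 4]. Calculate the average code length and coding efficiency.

Average length L = Σ p_i × l_i = 1.6429 bits
Entropy H = 1.2958 bits
Efficiency η = H/L × 100% = 78.88%


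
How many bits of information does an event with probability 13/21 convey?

Information content I(x) = -log₂(p(x))
I = -log₂(13/21) = -log₂(0.6190)
I = 0.6919 bits


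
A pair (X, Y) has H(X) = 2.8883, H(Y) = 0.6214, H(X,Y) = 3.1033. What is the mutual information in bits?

I(X;Y) = H(X) + H(Y) - H(X,Y)
I(X;Y) = 2.8883 + 0.6214 - 3.1033 = 0.4064 bits


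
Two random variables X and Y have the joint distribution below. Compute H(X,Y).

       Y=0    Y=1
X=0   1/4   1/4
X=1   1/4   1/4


H(X,Y) = -Σ p(x,y) log₂ p(x,y)
  p(0,0)=1/4: -0.2500 × log₂(0.2500) = 0.5000
  p(0,1)=1/4: -0.2500 × log₂(0.2500) = 0.5000
  p(1,0)=1/4: -0.2500 × log₂(0.2500) = 0.5000
  p(1,1)=1/4: -0.2500 × log₂(0.2500) = 0.5000
H(X,Y) = 2.0000 bits


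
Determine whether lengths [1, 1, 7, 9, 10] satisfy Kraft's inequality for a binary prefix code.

Kraft inequality: Σ 2^(-l_i) ≤ 1 for prefix-free code
Calculating: 2^(-1) + 2^(-1) + 2^(-7) + 2^(-9) + 2^(-10)
= 0.5 + 0.5 + 0.0078125 + 0.001953125 + 0.0009765625
= 1.0107
Since 1.0107 > 1, prefix-free code does not exist


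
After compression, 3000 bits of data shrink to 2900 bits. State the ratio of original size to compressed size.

Compression ratio = Original / Compressed
= 3000 / 2900 = 1.03:1


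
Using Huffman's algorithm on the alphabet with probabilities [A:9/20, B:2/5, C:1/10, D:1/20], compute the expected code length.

Huffman tree construction:
Combine smallest probabilities repeatedly
Resulting codes:
  A: 0 (length 1)
  B: 11 (length 2)
  C: 101 (length 3)
  D: 100 (length 3)
Average length = Σ p(s) × length(s) = 1.7000 bits


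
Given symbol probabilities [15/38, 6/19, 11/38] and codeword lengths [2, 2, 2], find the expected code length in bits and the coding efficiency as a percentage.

Average length L = Σ p_i × l_i = 2.0000 bits
Entropy H = 1.5722 bits
Efficiency η = H/L × 100% = 78.61%


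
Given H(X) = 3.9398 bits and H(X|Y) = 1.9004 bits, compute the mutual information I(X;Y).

I(X;Y) = H(X) - H(X|Y)
I(X;Y) = 3.9398 - 1.9004 = 2.0394 bits


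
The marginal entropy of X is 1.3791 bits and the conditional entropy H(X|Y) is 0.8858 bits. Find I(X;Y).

I(X;Y) = H(X) - H(X|Y)
I(X;Y) = 1.3791 - 0.8858 = 0.4933 bits


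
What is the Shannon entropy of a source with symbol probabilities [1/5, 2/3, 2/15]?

H(X) = -Σ p(x) log₂ p(x)
  -1/5 × log₂(1/5) = 0.4644
  -2/3 × log₂(2/3) = 0.3900
  -2/15 × log₂(2/15) = 0.3876
H(X) = 1.2419 bits


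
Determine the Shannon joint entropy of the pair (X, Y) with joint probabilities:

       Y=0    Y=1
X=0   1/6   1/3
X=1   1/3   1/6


H(X,Y) = -Σ p(x,y) log₂ p(x,y)
  p(0,0)=1/6: -0.1667 × log₂(0.1667) = 0.4308
  p(0,1)=1/3: -0.3333 × log₂(0.3333) = 0.5283
  p(1,0)=1/3: -0.3333 × log₂(0.3333) = 0.5283
  p(1,1)=1/6: -0.1667 × log₂(0.1667) = 0.4308
H(X,Y) = 1.9183 bits


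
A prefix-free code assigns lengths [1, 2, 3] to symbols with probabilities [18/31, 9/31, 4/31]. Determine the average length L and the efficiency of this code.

Average length L = Σ p_i × l_i = 1.5484 bits
Entropy H = 1.3546 bits
Efficiency η = H/L × 100% = 87.48%


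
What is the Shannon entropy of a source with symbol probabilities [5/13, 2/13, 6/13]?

H(X) = -Σ p(x) log₂ p(x)
  -5/13 × log₂(5/13) = 0.5302
  -2/13 × log₂(2/13) = 0.4155
  -6/13 × log₂(6/13) = 0.5148
H(X) = 1.4605 bits


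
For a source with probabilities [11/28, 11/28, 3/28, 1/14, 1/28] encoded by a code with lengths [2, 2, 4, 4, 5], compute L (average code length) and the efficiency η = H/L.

Average length L = Σ p_i × l_i = 2.4643 bits
Entropy H = 1.8480 bits
Efficiency η = H/L × 100% = 74.99%


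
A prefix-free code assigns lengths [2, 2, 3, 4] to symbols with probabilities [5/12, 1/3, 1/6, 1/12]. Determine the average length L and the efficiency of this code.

Average length L = Σ p_i × l_i = 2.3333 bits
Entropy H = 1.7842 bits
Efficiency η = H/L × 100% = 76.46%


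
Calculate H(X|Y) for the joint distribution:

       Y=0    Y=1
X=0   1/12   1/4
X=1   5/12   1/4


H(X|Y) = Σ_y p(y) H(X|Y=y)
  p(Y=0) = 1/2, H(X|Y=0) = 0.6500
  p(Y=1) = 1/2, H(X|Y=1) = 1.0000
H(X|Y) = 0.5000×0.6500 + 0.5000×1.0000 = 0.8250 bits


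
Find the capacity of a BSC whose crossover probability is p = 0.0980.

For BSC with error probability p:
C = 1 - H(p) where H(p) is binary entropy
H(0.0980) = -0.0980 × log₂(0.0980) - 0.9020 × log₂(0.9020)
H(p) = 0.4626
C = 1 - 0.4626 = 0.5374 bits/use


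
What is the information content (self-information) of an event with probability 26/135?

Information content I(x) = -log₂(p(x))
I = -log₂(26/135) = -log₂(0.1926)
I = 2.3764 bits


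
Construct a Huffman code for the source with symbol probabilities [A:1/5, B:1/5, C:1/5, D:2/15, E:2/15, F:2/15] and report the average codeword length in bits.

Huffman tree construction:
Combine smallest probabilities repeatedly
Resulting codes:
  A: 111 (length 3)
  B: 00 (length 2)
  C: 01 (length 2)
  D: 100 (length 3)
  E: 101 (length 3)
  F: 110 (length 3)
Average length = Σ p(s) × length(s) = 2.6000 bits


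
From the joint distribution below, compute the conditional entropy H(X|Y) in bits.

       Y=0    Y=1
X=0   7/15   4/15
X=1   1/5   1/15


H(X|Y) = Σ_y p(y) H(X|Y=y)
  p(Y=0) = 2/3, H(X|Y=0) = 0.8813
  p(Y=1) = 1/3, H(X|Y=1) = 0.7219
H(X|Y) = 0.6667×0.8813 + 0.3333×0.7219 = 0.8282 bits


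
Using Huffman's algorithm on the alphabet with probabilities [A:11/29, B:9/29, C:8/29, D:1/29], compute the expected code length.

Huffman tree construction:
Combine smallest probabilities repeatedly
Resulting codes:
  A: 0 (length 1)
  B: 10 (length 2)
  C: 111 (length 3)
  D: 110 (length 3)
Average length = Σ p(s) × length(s) = 1.9310 bits


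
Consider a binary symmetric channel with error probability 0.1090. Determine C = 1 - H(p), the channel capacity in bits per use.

For BSC with error probability p:
C = 1 - H(p) where H(p) is binary entropy
H(0.1090) = -0.1090 × log₂(0.1090) - 0.8910 × log₂(0.8910)
H(p) = 0.4969
C = 1 - 0.4969 = 0.5031 bits/use


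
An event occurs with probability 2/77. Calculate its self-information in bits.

Information content I(x) = -log₂(p(x))
I = -log₂(2/77) = -log₂(0.0260)
I = 5.2668 bits


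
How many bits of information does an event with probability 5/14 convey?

Information content I(x) = -log₂(p(x))
I = -log₂(5/14) = -log₂(0.3571)
I = 1.4854 bits


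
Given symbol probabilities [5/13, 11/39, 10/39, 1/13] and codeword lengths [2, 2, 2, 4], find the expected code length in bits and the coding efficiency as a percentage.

Average length L = Σ p_i × l_i = 2.1538 bits
Entropy H = 1.8333 bits
Efficiency η = H/L × 100% = 85.12%


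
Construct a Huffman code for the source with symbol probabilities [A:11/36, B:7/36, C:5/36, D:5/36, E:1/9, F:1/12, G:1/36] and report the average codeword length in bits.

Huffman tree construction:
Combine smallest probabilities repeatedly
Resulting codes:
  A: 11 (length 2)
  B: 00 (length 2)
  C: 100 (length 3)
  D: 101 (length 3)
  E: 010 (length 3)
  F: 0111 (length 4)
  G: 0110 (length 4)
Average length = Σ p(s) × length(s) = 2.6111 bits


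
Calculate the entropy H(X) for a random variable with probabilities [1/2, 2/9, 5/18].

H(X) = -Σ p(x) log₂ p(x)
  -1/2 × log₂(1/2) = 0.5000
  -2/9 × log₂(2/9) = 0.4822
  -5/18 × log₂(5/18) = 0.5133
H(X) = 1.4955 bits


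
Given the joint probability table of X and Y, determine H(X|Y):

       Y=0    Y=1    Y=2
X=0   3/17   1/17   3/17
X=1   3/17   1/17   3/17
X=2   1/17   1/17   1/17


H(X|Y) = Σ_y p(y) H(X|Y=y)
  p(Y=0) = 7/17, H(X|Y=0) = 1.4488
  p(Y=1) = 3/17, H(X|Y=1) = 1.5850
  p(Y=2) = 7/17, H(X|Y=2) = 1.4488
H(X|Y) = 0.4118×1.4488 + 0.1765×1.5850 + 0.4118×1.4488 = 1.4728 bits


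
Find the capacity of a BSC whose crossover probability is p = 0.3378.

For BSC with error probability p:
C = 1 - H(p) where H(p) is binary entropy
H(0.3378) = -0.3378 × log₂(0.3378) - 0.6622 × log₂(0.6622)
H(p) = 0.9227
C = 1 - 0.9227 = 0.0773 bits/use


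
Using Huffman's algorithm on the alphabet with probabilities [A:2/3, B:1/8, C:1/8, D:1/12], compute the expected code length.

Huffman tree construction:
Combine smallest probabilities repeatedly
Resulting codes:
  A: 1 (length 1)
  B: 011 (length 3)
  C: 00 (length 2)
  D: 010 (length 3)
Average length = Σ p(s) × length(s) = 1.5417 bits


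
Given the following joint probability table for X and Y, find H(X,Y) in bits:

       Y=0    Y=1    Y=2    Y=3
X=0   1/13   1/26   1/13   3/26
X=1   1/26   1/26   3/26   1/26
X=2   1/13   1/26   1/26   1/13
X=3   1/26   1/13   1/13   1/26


H(X,Y) = -Σ p(x,y) log₂ p(x,y)
  p(0,0)=1/13: -0.0769 × log₂(0.0769) = 0.2846
  p(0,1)=1/26: -0.0385 × log₂(0.0385) = 0.1808
  p(0,2)=1/13: -0.0769 × log₂(0.0769) = 0.2846
  p(0,3)=3/26: -0.1154 × log₂(0.1154) = 0.3595
  p(1,0)=1/26: -0.0385 × log₂(0.0385) = 0.1808
  p(1,1)=1/26: -0.0385 × log₂(0.0385) = 0.1808
  p(1,2)=3/26: -0.1154 × log₂(0.1154) = 0.3595
  p(1,3)=1/26: -0.0385 × log₂(0.0385) = 0.1808
  p(2,0)=1/13: -0.0769 × log₂(0.0769) = 0.2846
  p(2,1)=1/26: -0.0385 × log₂(0.0385) = 0.1808
  p(2,2)=1/26: -0.0385 × log₂(0.0385) = 0.1808
  p(2,3)=1/13: -0.0769 × log₂(0.0769) = 0.2846
  p(3,0)=1/26: -0.0385 × log₂(0.0385) = 0.1808
  p(3,1)=1/13: -0.0769 × log₂(0.0769) = 0.2846
  p(3,2)=1/13: -0.0769 × log₂(0.0769) = 0.2846
  p(3,3)=1/26: -0.0385 × log₂(0.0385) = 0.1808
H(X,Y) = 3.8731 bits


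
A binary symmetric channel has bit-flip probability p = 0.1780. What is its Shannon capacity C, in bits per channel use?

For BSC with error probability p:
C = 1 - H(p) where H(p) is binary entropy
H(0.1780) = -0.1780 × log₂(0.1780) - 0.8220 × log₂(0.8220)
H(p) = 0.6757
C = 1 - 0.6757 = 0.3243 bits/use


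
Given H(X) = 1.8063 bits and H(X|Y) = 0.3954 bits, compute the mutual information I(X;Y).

I(X;Y) = H(X) - H(X|Y)
I(X;Y) = 1.8063 - 0.3954 = 1.4109 bits


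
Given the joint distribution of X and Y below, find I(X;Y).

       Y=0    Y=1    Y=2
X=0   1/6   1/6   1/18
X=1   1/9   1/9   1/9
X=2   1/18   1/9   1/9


H(X) = 1.5715, H(Y) = 1.5715, H(X,Y) = 3.0860
I(X;Y) = H(X) + H(Y) - H(X,Y) = 0.0570 bits


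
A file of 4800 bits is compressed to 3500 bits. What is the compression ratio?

Compression ratio = Original / Compressed
= 4800 / 3500 = 1.37:1


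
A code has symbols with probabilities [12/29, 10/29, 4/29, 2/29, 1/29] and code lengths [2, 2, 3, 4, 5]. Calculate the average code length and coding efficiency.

Average length L = Σ p_i × l_i = 2.3793 bits
Entropy H = 1.8842 bits
Efficiency η = H/L × 100% = 79.19%


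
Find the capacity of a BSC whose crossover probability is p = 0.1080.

For BSC with error probability p:
C = 1 - H(p) where H(p) is binary entropy
H(0.1080) = -0.1080 × log₂(0.1080) - 0.8920 × log₂(0.8920)
H(p) = 0.4939
C = 1 - 0.4939 = 0.5061 bits/use


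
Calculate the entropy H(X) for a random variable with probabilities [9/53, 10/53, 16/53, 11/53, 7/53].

H(X) = -Σ p(x) log₂ p(x)
  -9/53 × log₂(9/53) = 0.4344
  -10/53 × log₂(10/53) = 0.4540
  -16/53 × log₂(16/53) = 0.5216
  -11/53 × log₂(11/53) = 0.4708
  -7/53 × log₂(7/53) = 0.3857
H(X) = 2.2665 bits


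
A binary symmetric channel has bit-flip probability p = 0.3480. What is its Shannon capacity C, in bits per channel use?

For BSC with error probability p:
C = 1 - H(p) where H(p) is binary entropy
H(0.3480) = -0.3480 × log₂(0.3480) - 0.6520 × log₂(0.6520)
H(p) = 0.9323
C = 1 - 0.9323 = 0.0677 bits/use


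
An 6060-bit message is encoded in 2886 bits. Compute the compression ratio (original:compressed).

Compression ratio = Original / Compressed
= 6060 / 2886 = 2.10:1


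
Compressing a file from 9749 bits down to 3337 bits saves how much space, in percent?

Space savings = (1 - Compressed/Original) × 100%
= (1 - 3337/9749) × 100%
= 65.77%


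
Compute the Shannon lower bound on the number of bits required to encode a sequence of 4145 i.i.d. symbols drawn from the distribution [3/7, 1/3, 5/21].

Entropy H = 1.5452 bits/symbol
Minimum bits = H × n = 1.5452 × 4145
= 6404.66 bits


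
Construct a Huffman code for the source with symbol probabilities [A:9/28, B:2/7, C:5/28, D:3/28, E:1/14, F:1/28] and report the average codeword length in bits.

Huffman tree construction:
Combine smallest probabilities repeatedly
Resulting codes:
  A: 11 (length 2)
  B: 10 (length 2)
  C: 00 (length 2)
  D: 010 (length 3)
  E: 0111 (length 4)
  F: 0110 (length 4)
Average length = Σ p(s) × length(s) = 2.3214 bits


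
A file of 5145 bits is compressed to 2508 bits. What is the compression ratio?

Compression ratio = Original / Compressed
= 5145 / 2508 = 2.05:1


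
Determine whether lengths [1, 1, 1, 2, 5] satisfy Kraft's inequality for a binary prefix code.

Kraft inequality: Σ 2^(-l_i) ≤ 1 for prefix-free code
Calculating: 2^(-1) + 2^(-1) + 2^(-1) + 2^(-2) + 2^(-5)
= 0.5 + 0.5 + 0.5 + 0.25 + 0.03125
= 1.7812
Since 1.7812 > 1, prefix-free code does not exist


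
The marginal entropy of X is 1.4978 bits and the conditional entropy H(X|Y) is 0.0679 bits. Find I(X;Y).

I(X;Y) = H(X) - H(X|Y)
I(X;Y) = 1.4978 - 0.0679 = 1.4299 bits


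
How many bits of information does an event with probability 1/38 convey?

Information content I(x) = -log₂(p(x))
I = -log₂(1/38) = -log₂(0.0263)
I = 5.2479 bits


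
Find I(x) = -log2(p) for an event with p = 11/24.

Information content I(x) = -log₂(p(x))
I = -log₂(11/24) = -log₂(0.4583)
I = 1.1255 bits


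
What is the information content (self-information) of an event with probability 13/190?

Information content I(x) = -log₂(p(x))
I = -log₂(13/190) = -log₂(0.0684)
I = 3.8694 bits


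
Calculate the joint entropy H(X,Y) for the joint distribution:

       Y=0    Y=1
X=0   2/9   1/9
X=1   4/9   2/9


H(X,Y) = -Σ p(x,y) log₂ p(x,y)
  p(0,0)=2/9: -0.2222 × log₂(0.2222) = 0.4822
  p(0,1)=1/9: -0.1111 × log₂(0.1111) = 0.3522
  p(1,0)=4/9: -0.4444 × log₂(0.4444) = 0.5200
  p(1,1)=2/9: -0.2222 × log₂(0.2222) = 0.4822
H(X,Y) = 1.8366 bits


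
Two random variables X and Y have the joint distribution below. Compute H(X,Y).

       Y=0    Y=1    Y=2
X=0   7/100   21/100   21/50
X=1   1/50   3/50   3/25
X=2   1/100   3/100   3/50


H(X,Y) = -Σ p(x,y) log₂ p(x,y)
  p(0,0)=7/100: -0.0700 × log₂(0.0700) = 0.2686
  p(0,1)=21/100: -0.2100 × log₂(0.2100) = 0.4728
  p(0,2)=21/50: -0.4200 × log₂(0.4200) = 0.5256
  p(1,0)=1/50: -0.0200 × log₂(0.0200) = 0.1129
  p(1,1)=3/50: -0.0600 × log₂(0.0600) = 0.2435
  p(1,2)=3/25: -0.1200 × log₂(0.1200) = 0.3671
  p(2,0)=1/100: -0.0100 × log₂(0.0100) = 0.0664
  p(2,1)=3/100: -0.0300 × log₂(0.0300) = 0.1518
  p(2,2)=3/50: -0.0600 × log₂(0.0600) = 0.2435
H(X,Y) = 2.4522 bits


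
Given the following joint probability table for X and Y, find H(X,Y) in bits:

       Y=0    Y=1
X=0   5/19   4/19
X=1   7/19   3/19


H(X,Y) = -Σ p(x,y) log₂ p(x,y)
  p(0,0)=5/19: -0.2632 × log₂(0.2632) = 0.5068
  p(0,1)=4/19: -0.2105 × log₂(0.2105) = 0.4732
  p(1,0)=7/19: -0.3684 × log₂(0.3684) = 0.5307
  p(1,1)=3/19: -0.1579 × log₂(0.1579) = 0.4205
H(X,Y) = 1.9313 bits


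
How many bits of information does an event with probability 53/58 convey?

Information content I(x) = -log₂(p(x))
I = -log₂(53/58) = -log₂(0.9138)
I = 0.1301 bits


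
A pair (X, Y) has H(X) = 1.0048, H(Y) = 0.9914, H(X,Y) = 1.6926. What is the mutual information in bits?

I(X;Y) = H(X) + H(Y) - H(X,Y)
I(X;Y) = 1.0048 + 0.9914 - 1.6926 = 0.3036 bits


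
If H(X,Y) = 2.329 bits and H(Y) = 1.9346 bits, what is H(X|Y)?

Chain rule: H(X,Y) = H(X|Y) + H(Y)
H(X|Y) = H(X,Y) - H(Y) = 2.329 - 1.9346 = 0.3944 bits


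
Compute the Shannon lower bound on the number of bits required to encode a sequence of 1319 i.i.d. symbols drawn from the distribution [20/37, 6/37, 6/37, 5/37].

Entropy H = 1.7211 bits/symbol
Minimum bits = H × n = 1.7211 × 1319
= 2270.18 bits


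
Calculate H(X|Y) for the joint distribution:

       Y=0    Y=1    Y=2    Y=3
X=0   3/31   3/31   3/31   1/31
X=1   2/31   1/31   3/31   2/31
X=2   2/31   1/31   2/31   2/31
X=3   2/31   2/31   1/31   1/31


H(X|Y) = Σ_y p(y) H(X|Y=y)
  p(Y=0) = 9/31, H(X|Y=0) = 1.9749
  p(Y=1) = 7/31, H(X|Y=1) = 1.8424
  p(Y=2) = 9/31, H(X|Y=2) = 1.8911
  p(Y=3) = 6/31, H(X|Y=3) = 1.9183
H(X|Y) = 0.2903×1.9749 + 0.2258×1.8424 + 0.2903×1.8911 + 0.1935×1.9183 = 1.9097 bits


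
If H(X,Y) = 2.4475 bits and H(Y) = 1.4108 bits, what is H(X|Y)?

Chain rule: H(X,Y) = H(X|Y) + H(Y)
H(X|Y) = H(X,Y) - H(Y) = 2.4475 - 1.4108 = 1.0367 bits


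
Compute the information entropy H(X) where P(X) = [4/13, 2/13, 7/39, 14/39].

H(X) = -Σ p(x) log₂ p(x)
  -4/13 × log₂(4/13) = 0.5232
  -2/13 × log₂(2/13) = 0.4155
  -7/39 × log₂(7/39) = 0.4448
  -14/39 × log₂(14/39) = 0.5306
H(X) = 1.9140 bits


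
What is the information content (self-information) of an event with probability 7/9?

Information content I(x) = -log₂(p(x))
I = -log₂(7/9) = -log₂(0.7778)
I = 0.3626 bits


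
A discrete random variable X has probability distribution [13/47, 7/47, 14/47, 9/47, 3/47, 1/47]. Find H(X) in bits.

H(X) = -Σ p(x) log₂ p(x)
  -13/47 × log₂(13/47) = 0.5128
  -7/47 × log₂(7/47) = 0.4092
  -14/47 × log₂(14/47) = 0.5205
  -9/47 × log₂(9/47) = 0.4566
  -3/47 × log₂(3/47) = 0.2534
  -1/47 × log₂(1/47) = 0.1182
H(X) = 2.2707 bits


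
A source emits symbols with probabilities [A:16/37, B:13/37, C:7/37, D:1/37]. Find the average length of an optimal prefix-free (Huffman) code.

Huffman tree construction:
Combine smallest probabilities repeatedly
Resulting codes:
  A: 0 (length 1)
  B: 11 (length 2)
  C: 101 (length 3)
  D: 100 (length 3)
Average length = Σ p(s) × length(s) = 1.7838 bits


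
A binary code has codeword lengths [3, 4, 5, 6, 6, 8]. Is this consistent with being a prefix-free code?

Kraft inequality: Σ 2^(-l_i) ≤ 1 for prefix-free code
Calculating: 2^(-3) + 2^(-4) + 2^(-5) + 2^(-6) + 2^(-6) + 2^(-8)
= 0.125 + 0.0625 + 0.03125 + 0.015625 + 0.015625 + 0.00390625
= 0.2539
Since 0.2539 ≤ 1, prefix-free code exists


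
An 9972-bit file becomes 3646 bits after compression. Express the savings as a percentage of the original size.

Space savings = (1 - Compressed/Original) × 100%
= (1 - 3646/9972) × 100%
= 63.44%


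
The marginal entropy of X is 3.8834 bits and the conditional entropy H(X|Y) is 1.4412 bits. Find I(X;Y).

I(X;Y) = H(X) - H(X|Y)
I(X;Y) = 3.8834 - 1.4412 = 2.4422 bits


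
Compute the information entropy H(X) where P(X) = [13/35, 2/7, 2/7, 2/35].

H(X) = -Σ p(x) log₂ p(x)
  -13/35 × log₂(13/35) = 0.5307
  -2/7 × log₂(2/7) = 0.5164
  -2/7 × log₂(2/7) = 0.5164
  -2/35 × log₂(2/35) = 0.2360
H(X) = 1.7994 bits


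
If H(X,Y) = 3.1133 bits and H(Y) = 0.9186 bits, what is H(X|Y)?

Chain rule: H(X,Y) = H(X|Y) + H(Y)
H(X|Y) = H(X,Y) - H(Y) = 3.1133 - 0.9186 = 2.1947 bits


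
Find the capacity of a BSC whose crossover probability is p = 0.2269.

For BSC with error probability p:
C = 1 - H(p) where H(p) is binary entropy
H(0.2269) = -0.2269 × log₂(0.2269) - 0.7731 × log₂(0.7731)
H(p) = 0.7726
C = 1 - 0.7726 = 0.2274 bits/use


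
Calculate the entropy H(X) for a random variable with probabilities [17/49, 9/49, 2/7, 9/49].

H(X) = -Σ p(x) log₂ p(x)
  -17/49 × log₂(17/49) = 0.5299
  -9/49 × log₂(9/49) = 0.4490
  -2/7 × log₂(2/7) = 0.5164
  -9/49 × log₂(9/49) = 0.4490
H(X) = 1.9443 bits


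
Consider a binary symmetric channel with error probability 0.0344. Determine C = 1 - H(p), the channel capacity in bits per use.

For BSC with error probability p:
C = 1 - H(p) where H(p) is binary entropy
H(0.0344) = -0.0344 × log₂(0.0344) - 0.9656 × log₂(0.9656)
H(p) = 0.2160
C = 1 - 0.2160 = 0.7840 bits/use


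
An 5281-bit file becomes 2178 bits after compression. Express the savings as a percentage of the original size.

Space savings = (1 - Compressed/Original) × 100%
= (1 - 2178/5281) × 100%
= 58.76%


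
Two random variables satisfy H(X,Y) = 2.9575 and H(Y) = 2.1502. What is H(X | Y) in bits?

Chain rule: H(X,Y) = H(X|Y) + H(Y)
H(X|Y) = H(X,Y) - H(Y) = 2.9575 - 2.1502 = 0.8073 bits


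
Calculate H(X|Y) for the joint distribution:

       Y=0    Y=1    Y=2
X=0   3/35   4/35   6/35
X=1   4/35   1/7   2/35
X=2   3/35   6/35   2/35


H(X|Y) = Σ_y p(y) H(X|Y=y)
  p(Y=0) = 2/7, H(X|Y=0) = 1.5710
  p(Y=1) = 3/7, H(X|Y=1) = 1.5656
  p(Y=2) = 2/7, H(X|Y=2) = 1.3710
H(X|Y) = 0.2857×1.5710 + 0.4286×1.5656 + 0.2857×1.3710 = 1.5115 bits


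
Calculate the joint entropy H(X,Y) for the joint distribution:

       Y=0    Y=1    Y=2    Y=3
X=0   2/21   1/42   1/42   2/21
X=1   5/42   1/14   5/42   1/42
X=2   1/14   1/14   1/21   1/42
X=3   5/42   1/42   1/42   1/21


H(X,Y) = -Σ p(x,y) log₂ p(x,y)
  p(0,0)=2/21: -0.0952 × log₂(0.0952) = 0.3231
  p(0,1)=1/42: -0.0238 × log₂(0.0238) = 0.1284
  p(0,2)=1/42: -0.0238 × log₂(0.0238) = 0.1284
  p(0,3)=2/21: -0.0952 × log₂(0.0952) = 0.3231
  p(1,0)=5/42: -0.1190 × log₂(0.1190) = 0.3655
  p(1,1)=1/14: -0.0714 × log₂(0.0714) = 0.2720
  p(1,2)=5/42: -0.1190 × log₂(0.1190) = 0.3655
  p(1,3)=1/42: -0.0238 × log₂(0.0238) = 0.1284
  p(2,0)=1/14: -0.0714 × log₂(0.0714) = 0.2720
  p(2,1)=1/14: -0.0714 × log₂(0.0714) = 0.2720
  p(2,2)=1/21: -0.0476 × log₂(0.0476) = 0.2092
  p(2,3)=1/42: -0.0238 × log₂(0.0238) = 0.1284
  p(3,0)=5/42: -0.1190 × log₂(0.1190) = 0.3655
  p(3,1)=1/42: -0.0238 × log₂(0.0238) = 0.1284
  p(3,2)=1/42: -0.0238 × log₂(0.0238) = 0.1284
  p(3,3)=1/21: -0.0476 × log₂(0.0476) = 0.2092
H(X,Y) = 3.7472 bits


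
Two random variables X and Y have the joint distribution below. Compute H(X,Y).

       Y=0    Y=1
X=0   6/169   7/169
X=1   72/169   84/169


H(X,Y) = -Σ p(x,y) log₂ p(x,y)
  p(0,0)=6/169: -0.0355 × log₂(0.0355) = 0.1710
  p(0,1)=7/169: -0.0414 × log₂(0.0414) = 0.1903
  p(1,0)=72/169: -0.4260 × log₂(0.4260) = 0.5244
  p(1,1)=84/169: -0.4970 × log₂(0.4970) = 0.5013
H(X,Y) = 1.3870 bits
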